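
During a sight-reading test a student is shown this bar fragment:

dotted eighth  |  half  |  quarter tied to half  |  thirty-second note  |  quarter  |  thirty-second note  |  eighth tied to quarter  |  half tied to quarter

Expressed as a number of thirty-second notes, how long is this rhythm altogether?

Express everything in thirty-second notes: dotted eighth = 6; half = 16; quarter tied to half (quarter + half) = 24; thirty-second note = 1; quarter = 8; thirty-second note = 1; eighth tied to quarter (eighth + quarter) = 12; half tied to quarter (half + quarter) = 24.
Adding: 6 + 16 + 24 + 1 + 8 + 1 + 12 + 24 = 92 thirty-second notes.

92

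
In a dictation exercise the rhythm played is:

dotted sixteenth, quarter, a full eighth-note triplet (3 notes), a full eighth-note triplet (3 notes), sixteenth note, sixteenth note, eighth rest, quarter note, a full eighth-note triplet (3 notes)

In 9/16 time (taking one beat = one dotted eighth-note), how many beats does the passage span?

8.5

One dotted eighth-note beat = 6 thirty-second notes.
Express everything in thirty-second notes: dotted sixteenth = 3; quarter = 8; a full eighth-note triplet (3 notes) (three triplet eighths span one quarter) = 8; a full eighth-note triplet (3 notes) (three triplet eighths span one quarter) = 8; sixteenth note = 2; sixteenth note = 2; eighth rest = 4; quarter note = 8; a full eighth-note triplet (3 notes) (three triplet eighths span one quarter) = 8.
Altogether 3 + 8 + 8 + 8 + 2 + 2 + 4 + 8 + 8 = 51.
51 ÷ 6 = 8.5 beats.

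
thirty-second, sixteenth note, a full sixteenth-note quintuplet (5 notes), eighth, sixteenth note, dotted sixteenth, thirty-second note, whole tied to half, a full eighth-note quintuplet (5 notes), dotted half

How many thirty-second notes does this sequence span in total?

109

Working in thirty-second notes: thirty-second = 1; sixteenth note = 2; a full sixteenth-note quintuplet (5 notes) (five quintuplet sixteenths span one quarter) = 8; eighth = 4; sixteenth note = 2; dotted sixteenth = 3; thirty-second note = 1; whole tied to half (whole + half) = 48; a full eighth-note quintuplet (5 notes) (five quintuplet eighths span one half) = 16; dotted half = 24.
Total: 1 + 2 + 8 + 4 + 2 + 3 + 1 + 48 + 16 + 24 = 109 thirty-second notes.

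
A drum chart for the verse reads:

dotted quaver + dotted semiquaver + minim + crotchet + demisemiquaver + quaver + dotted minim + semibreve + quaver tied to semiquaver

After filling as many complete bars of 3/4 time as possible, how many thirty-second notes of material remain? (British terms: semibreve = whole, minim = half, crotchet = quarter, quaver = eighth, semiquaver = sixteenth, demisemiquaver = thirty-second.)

4

One bar of 3/4 = 24 thirty-second notes.
In thirty-second notes: dotted quaver = 6; dotted semiquaver = 3; minim = 16; crotchet = 8; demisemiquaver = 1; quaver = 4; dotted minim = 24; semibreve = 32; quaver tied to semiquaver (quaver + semiquaver) = 6.
Altogether 6 + 3 + 16 + 8 + 1 + 4 + 24 + 32 + 6 = 100.
100 ÷ 24 = 4 complete bars with 4 thirty-second notes remaining.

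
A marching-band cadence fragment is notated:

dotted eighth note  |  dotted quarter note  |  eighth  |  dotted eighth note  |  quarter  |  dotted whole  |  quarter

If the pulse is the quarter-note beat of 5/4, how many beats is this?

11.5

One quarter-note beat = 4 sixteenth notes.
Each duration in sixteenth notes: dotted eighth note = 3; dotted quarter note = 6; eighth = 2; dotted eighth note = 3; quarter = 4; dotted whole = 24; quarter = 4.
Total: 3 + 6 + 2 + 3 + 4 + 24 + 4 = 46.
46 ÷ 4 = 11.5 beats.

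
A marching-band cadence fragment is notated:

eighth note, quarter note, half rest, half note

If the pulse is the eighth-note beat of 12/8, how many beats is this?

11

One eighth-note beat = 2 sixteenth notes.
Express everything in sixteenth notes: eighth note = 2; quarter note = 4; half rest = 8; half note = 8.
Sum: 2 + 4 + 8 + 8 = 22.
22 ÷ 2 = 11 beats.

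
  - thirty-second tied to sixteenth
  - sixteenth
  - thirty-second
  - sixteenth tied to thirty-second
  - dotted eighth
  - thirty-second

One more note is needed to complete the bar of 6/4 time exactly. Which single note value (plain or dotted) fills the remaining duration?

The bar of 6/4 = 48 thirty-second notes.
Convert each value to thirty-second notes: thirty-second tied to sixteenth (thirty-second + sixteenth) = 3; sixteenth = 2; thirty-second = 1; sixteenth tied to thirty-second (sixteenth + thirty-second) = 3; dotted eighth = 6; thirty-second = 1.
Altogether 3 + 2 + 1 + 3 + 6 + 1 = 16.
Remaining: 48 − 16 = 32 thirty-second notes, which is a whole note.

whole note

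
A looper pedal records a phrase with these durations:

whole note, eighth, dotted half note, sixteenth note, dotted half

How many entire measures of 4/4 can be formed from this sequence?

One bar of 4/4 = 16 sixteenth notes.
Convert each value to sixteenth notes: whole note = 16; eighth = 2; dotted half note = 12; sixteenth note = 1; dotted half = 12.
Total: 16 + 2 + 12 + 1 + 12 = 43.
43 ÷ 16 = 2 complete bars with 11 left over.

2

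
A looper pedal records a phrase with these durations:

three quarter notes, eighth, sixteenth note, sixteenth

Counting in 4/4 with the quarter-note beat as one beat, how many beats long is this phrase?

4

One quarter-note beat = 4 sixteenth notes.
Each duration in sixteenth notes: quarter note = 4; quarter note = 4; quarter note = 4; eighth = 2; sixteenth note = 1; sixteenth = 1.
Sum: 4 + 4 + 4 + 2 + 1 + 1 = 16.
16 ÷ 4 = 4 beats.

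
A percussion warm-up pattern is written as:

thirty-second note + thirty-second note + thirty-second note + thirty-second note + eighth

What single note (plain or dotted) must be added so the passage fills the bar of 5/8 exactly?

The bar of 5/8 = 20 thirty-second notes.
Each duration in thirty-second notes: thirty-second note = 1; thirty-second note = 1; thirty-second note = 1; thirty-second note = 1; eighth = 4.
Adding: 1 + 1 + 1 + 1 + 4 = 8.
Remaining: 20 − 8 = 12 thirty-second notes, which is a dotted quarter note.

dotted quarter note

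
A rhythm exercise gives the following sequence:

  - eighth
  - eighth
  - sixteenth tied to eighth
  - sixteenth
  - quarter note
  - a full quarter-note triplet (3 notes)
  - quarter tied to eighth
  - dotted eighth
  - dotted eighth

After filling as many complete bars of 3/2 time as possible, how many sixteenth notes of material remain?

One bar of 3/2 = 24 sixteenth notes.
Convert each value to sixteenth notes: eighth = 2; eighth = 2; sixteenth tied to eighth (sixteenth + eighth) = 3; sixteenth = 1; quarter note = 4; a full quarter-note triplet (3 notes) (three triplet quarters span one half) = 8; quarter tied to eighth (quarter + eighth) = 6; dotted eighth = 3; dotted eighth = 3.
Altogether 2 + 2 + 3 + 1 + 4 + 8 + 6 + 3 + 3 = 32.
32 ÷ 24 = 1 complete bar with 8 sixteenth notes remaining.

8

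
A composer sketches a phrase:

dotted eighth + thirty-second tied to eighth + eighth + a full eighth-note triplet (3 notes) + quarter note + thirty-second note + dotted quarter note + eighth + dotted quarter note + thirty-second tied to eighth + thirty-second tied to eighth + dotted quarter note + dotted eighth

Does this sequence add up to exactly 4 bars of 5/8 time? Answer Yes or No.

No

One bar of 5/8 = 20 thirty-second notes, so 4 bars = 80.
In thirty-second notes: dotted eighth = 6; thirty-second tied to eighth (thirty-second + eighth) = 5; eighth = 4; a full eighth-note triplet (3 notes) (three triplet eighths span one quarter) = 8; quarter note = 8; thirty-second note = 1; dotted quarter note = 12; eighth = 4; dotted quarter note = 12; thirty-second tied to eighth (thirty-second + eighth) = 5; thirty-second tied to eighth (thirty-second + eighth) = 5; dotted quarter note = 12; dotted eighth = 6.
Altogether 6 + 5 + 4 + 8 + 8 + 1 + 12 + 4 + 12 + 5 + 5 + 12 + 6 = 88.
88 exceeds 80, so the answer is No.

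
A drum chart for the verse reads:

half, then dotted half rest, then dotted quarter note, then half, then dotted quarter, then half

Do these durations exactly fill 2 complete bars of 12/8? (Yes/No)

Yes

One bar of 12/8 = 12 eighth notes, so 2 bars = 24.
Express everything in eighth notes: half = 4; dotted half rest = 6; dotted quarter note = 3; half = 4; dotted quarter = 3; half = 4.
Total: 4 + 6 + 3 + 4 + 3 + 4 = 24.
24 equals 24, so the answer is Yes.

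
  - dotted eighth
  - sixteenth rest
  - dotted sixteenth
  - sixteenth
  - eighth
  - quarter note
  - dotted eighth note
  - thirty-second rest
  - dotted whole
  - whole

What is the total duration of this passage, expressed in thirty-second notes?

Working in thirty-second notes: dotted eighth = 6; sixteenth rest = 2; dotted sixteenth = 3; sixteenth = 2; eighth = 4; quarter note = 8; dotted eighth note = 6; thirty-second rest = 1; dotted whole = 48; whole = 32.
Sum: 6 + 2 + 3 + 2 + 4 + 8 + 6 + 1 + 48 + 32 = 112 thirty-second notes.

112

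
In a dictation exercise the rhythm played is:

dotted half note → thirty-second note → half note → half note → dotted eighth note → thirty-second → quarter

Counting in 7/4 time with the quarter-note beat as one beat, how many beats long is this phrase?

9

One quarter-note beat = 8 thirty-second notes.
Working in thirty-second notes: dotted half note = 24; thirty-second note = 1; half note = 16; half note = 16; dotted eighth note = 6; thirty-second = 1; quarter = 8.
Total: 24 + 1 + 16 + 16 + 6 + 1 + 8 = 72.
72 ÷ 8 = 9 beats.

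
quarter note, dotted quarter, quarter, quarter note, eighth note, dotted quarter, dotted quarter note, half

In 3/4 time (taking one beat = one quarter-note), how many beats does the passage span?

One quarter-note beat = 2 eighth notes.
Convert each value to eighth notes: quarter note = 2; dotted quarter = 3; quarter = 2; quarter note = 2; eighth note = 1; dotted quarter = 3; dotted quarter note = 3; half = 4.
Total: 2 + 3 + 2 + 2 + 1 + 3 + 3 + 4 = 20.
20 ÷ 2 = 10 beats.

10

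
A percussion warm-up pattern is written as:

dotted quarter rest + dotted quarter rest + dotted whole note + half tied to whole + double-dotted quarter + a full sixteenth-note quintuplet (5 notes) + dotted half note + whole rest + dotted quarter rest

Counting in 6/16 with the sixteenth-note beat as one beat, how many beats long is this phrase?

105

One sixteenth-note beat = 2 thirty-second notes.
In thirty-second notes: dotted quarter rest = 12; dotted quarter rest = 12; dotted whole note = 48; half tied to whole (half + whole) = 48; double-dotted quarter = 14; a full sixteenth-note quintuplet (5 notes) (five quintuplet sixteenths span one quarter) = 8; dotted half note = 24; whole rest = 32; dotted quarter rest = 12.
Adding: 12 + 12 + 48 + 48 + 14 + 8 + 24 + 32 + 12 = 210.
210 ÷ 2 = 105 beats.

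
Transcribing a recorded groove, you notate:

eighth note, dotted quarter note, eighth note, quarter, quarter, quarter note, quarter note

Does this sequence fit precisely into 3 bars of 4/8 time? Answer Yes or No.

No

One bar of 4/8 = 4 eighth notes, so 3 bars = 12.
Express everything in eighth notes: eighth note = 1; dotted quarter note = 3; eighth note = 1; quarter = 2; quarter = 2; quarter note = 2; quarter note = 2.
Adding: 1 + 3 + 1 + 2 + 2 + 2 + 2 = 13.
13 exceeds 12, so the answer is No.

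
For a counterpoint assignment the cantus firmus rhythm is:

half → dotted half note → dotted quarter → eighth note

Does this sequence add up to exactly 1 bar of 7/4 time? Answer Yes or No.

Yes

One bar of 7/4 = 14 eighth notes.
Express everything in eighth notes: half = 4; dotted half note = 6; dotted quarter = 3; eighth note = 1.
Total: 4 + 6 + 3 + 1 = 14.
14 equals 14, so the answer is Yes.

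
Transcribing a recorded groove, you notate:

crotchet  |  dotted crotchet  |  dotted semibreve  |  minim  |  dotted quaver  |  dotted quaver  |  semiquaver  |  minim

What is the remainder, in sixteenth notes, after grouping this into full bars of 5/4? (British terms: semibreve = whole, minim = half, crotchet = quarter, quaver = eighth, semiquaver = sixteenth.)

17

One bar of 5/4 = 20 sixteenth notes.
Working in sixteenth notes: crotchet = 4; dotted crotchet = 6; dotted semibreve = 24; minim = 8; dotted quaver = 3; dotted quaver = 3; semiquaver = 1; minim = 8.
Adding: 4 + 6 + 24 + 8 + 3 + 3 + 1 + 8 = 57.
57 ÷ 20 = 2 complete bars with 17 sixteenth notes remaining.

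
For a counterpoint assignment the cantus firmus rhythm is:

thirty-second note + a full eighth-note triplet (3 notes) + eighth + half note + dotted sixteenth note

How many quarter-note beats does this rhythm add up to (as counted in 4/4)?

One quarter-note beat = 8 thirty-second notes.
Convert each value to thirty-second notes: thirty-second note = 1; a full eighth-note triplet (3 notes) (three triplet eighths span one quarter) = 8; eighth = 4; half note = 16; dotted sixteenth note = 3.
Adding: 1 + 8 + 4 + 16 + 3 = 32.
32 ÷ 8 = 4 beats.

4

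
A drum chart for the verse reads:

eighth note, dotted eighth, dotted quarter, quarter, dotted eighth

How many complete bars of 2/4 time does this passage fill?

One bar of 2/4 = 8 sixteenth notes.
Working in sixteenth notes: eighth note = 2; dotted eighth = 3; dotted quarter = 6; quarter = 4; dotted eighth = 3.
Total: 2 + 3 + 6 + 4 + 3 = 18.
18 ÷ 8 = 2 complete bars with 2 left over.

2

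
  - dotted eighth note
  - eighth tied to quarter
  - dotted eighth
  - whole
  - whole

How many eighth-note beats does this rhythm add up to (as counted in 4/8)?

22

One eighth-note beat = 2 sixteenth notes.
In sixteenth notes: dotted eighth note = 3; eighth tied to quarter (eighth + quarter) = 6; dotted eighth = 3; whole = 16; whole = 16.
Sum: 3 + 6 + 3 + 16 + 16 = 44.
44 ÷ 2 = 22 beats.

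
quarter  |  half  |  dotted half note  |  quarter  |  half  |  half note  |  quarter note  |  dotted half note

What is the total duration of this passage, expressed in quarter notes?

15

Each duration in quarter notes: quarter = 1; half = 2; dotted half note = 3; quarter = 1; half = 2; half note = 2; quarter note = 1; dotted half note = 3.
Adding: 1 + 2 + 3 + 1 + 2 + 2 + 1 + 3 = 15 quarter notes.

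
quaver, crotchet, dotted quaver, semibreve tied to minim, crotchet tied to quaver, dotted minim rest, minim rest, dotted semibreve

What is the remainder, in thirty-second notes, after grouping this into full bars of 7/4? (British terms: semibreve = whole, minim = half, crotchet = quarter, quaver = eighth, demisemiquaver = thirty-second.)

54

One bar of 7/4 = 28 sixteenth notes.
Each duration in sixteenth notes: quaver = 2; crotchet = 4; dotted quaver = 3; semibreve tied to minim (semibreve + minim) = 24; crotchet tied to quaver (crotchet + quaver) = 6; dotted minim rest = 12; minim rest = 8; dotted semibreve = 24.
Sum: 2 + 4 + 3 + 24 + 6 + 12 + 8 + 24 = 83.
83 ÷ 28 = 2 complete bars with 27 sixteenth notes remaining = 54 thirty-second notes.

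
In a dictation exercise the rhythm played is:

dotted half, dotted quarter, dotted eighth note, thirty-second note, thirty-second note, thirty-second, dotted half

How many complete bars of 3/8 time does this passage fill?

5

One bar of 3/8 = 12 thirty-second notes.
Working in thirty-second notes: dotted half = 24; dotted quarter = 12; dotted eighth note = 6; thirty-second note = 1; thirty-second note = 1; thirty-second = 1; dotted half = 24.
Adding: 24 + 12 + 6 + 1 + 1 + 1 + 24 = 69.
69 ÷ 12 = 5 complete bars with 9 left over.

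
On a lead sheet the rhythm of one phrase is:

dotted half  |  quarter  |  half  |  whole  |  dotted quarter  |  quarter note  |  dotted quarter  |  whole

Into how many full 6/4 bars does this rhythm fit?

One bar of 6/4 = 12 eighth notes.
Working in eighth notes: dotted half = 6; quarter = 2; half = 4; whole = 8; dotted quarter = 3; quarter note = 2; dotted quarter = 3; whole = 8.
Altogether 6 + 2 + 4 + 8 + 3 + 2 + 3 + 8 = 36.
36 ÷ 12 = 3 complete bars with 0 left over.

3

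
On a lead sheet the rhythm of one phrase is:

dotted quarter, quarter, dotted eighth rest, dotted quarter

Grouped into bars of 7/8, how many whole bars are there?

1

One bar of 7/8 = 14 sixteenth notes.
Each duration in sixteenth notes: dotted quarter = 6; quarter = 4; dotted eighth rest = 3; dotted quarter = 6.
Altogether 6 + 4 + 3 + 6 = 19.
19 ÷ 14 = 1 complete bar with 5 left over.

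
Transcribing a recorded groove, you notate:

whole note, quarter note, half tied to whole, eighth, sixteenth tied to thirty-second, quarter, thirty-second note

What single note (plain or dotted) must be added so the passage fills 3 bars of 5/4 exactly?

half note

3 bars of 5/4 = 120 thirty-second notes.
Working in thirty-second notes: whole note = 32; quarter note = 8; half tied to whole (half + whole) = 48; eighth = 4; sixteenth tied to thirty-second (sixteenth + thirty-second) = 3; quarter = 8; thirty-second note = 1.
Total: 32 + 8 + 48 + 4 + 3 + 8 + 1 = 104.
Remaining: 120 − 104 = 16 thirty-second notes, which is a half note.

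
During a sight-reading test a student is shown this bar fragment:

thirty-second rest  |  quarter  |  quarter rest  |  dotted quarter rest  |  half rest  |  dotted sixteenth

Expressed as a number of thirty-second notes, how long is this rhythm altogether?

48

Convert each value to thirty-second notes: thirty-second rest = 1; quarter = 8; quarter rest = 8; dotted quarter rest = 12; half rest = 16; dotted sixteenth = 3.
Adding: 1 + 8 + 8 + 12 + 16 + 3 = 48 thirty-second notes.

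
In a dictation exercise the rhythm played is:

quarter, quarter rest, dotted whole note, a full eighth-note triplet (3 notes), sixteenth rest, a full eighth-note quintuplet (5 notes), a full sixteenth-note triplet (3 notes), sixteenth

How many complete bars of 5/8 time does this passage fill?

One bar of 5/8 = 10 sixteenth notes.
Express everything in sixteenth notes: quarter = 4; quarter rest = 4; dotted whole note = 24; a full eighth-note triplet (3 notes) (three triplet eighths span one quarter) = 4; sixteenth rest = 1; a full eighth-note quintuplet (5 notes) (five quintuplet eighths span one half) = 8; a full sixteenth-note triplet (3 notes) (three triplet sixteenths span one eighth) = 2; sixteenth = 1.
Adding: 4 + 4 + 24 + 4 + 1 + 8 + 2 + 1 = 48.
48 ÷ 10 = 4 complete bars with 8 left over.

4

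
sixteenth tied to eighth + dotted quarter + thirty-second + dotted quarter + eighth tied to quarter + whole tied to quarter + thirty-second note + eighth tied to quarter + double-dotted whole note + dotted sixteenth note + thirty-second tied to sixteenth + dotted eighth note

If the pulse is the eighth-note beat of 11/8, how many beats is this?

One eighth-note beat = 4 thirty-second notes.
Convert each value to thirty-second notes: sixteenth tied to eighth (sixteenth + eighth) = 6; dotted quarter = 12; thirty-second = 1; dotted quarter = 12; eighth tied to quarter (eighth + quarter) = 12; whole tied to quarter (whole + quarter) = 40; thirty-second note = 1; eighth tied to quarter (eighth + quarter) = 12; double-dotted whole note = 56; dotted sixteenth note = 3; thirty-second tied to sixteenth (thirty-second + sixteenth) = 3; dotted eighth note = 6.
Sum: 6 + 12 + 1 + 12 + 12 + 40 + 1 + 12 + 56 + 3 + 3 + 6 = 164.
164 ÷ 4 = 41 beats.

41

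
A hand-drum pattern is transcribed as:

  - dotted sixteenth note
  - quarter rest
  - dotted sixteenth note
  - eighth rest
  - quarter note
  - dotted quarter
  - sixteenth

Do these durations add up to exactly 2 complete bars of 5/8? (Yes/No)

One bar of 5/8 = 20 thirty-second notes, so 2 bars = 40.
Each duration in thirty-second notes: dotted sixteenth note = 3; quarter rest = 8; dotted sixteenth note = 3; eighth rest = 4; quarter note = 8; dotted quarter = 12; sixteenth = 2.
Total: 3 + 8 + 3 + 4 + 8 + 12 + 2 = 40.
40 equals 40, so the answer is Yes.

Yes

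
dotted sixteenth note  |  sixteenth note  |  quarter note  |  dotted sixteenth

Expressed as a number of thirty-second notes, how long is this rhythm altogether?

16

In thirty-second notes: dotted sixteenth note = 3; sixteenth note = 2; quarter note = 8; dotted sixteenth = 3.
Sum: 3 + 2 + 8 + 3 = 16 thirty-second notes.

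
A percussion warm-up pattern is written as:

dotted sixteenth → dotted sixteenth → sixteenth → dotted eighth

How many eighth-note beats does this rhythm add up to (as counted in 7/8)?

3.5

One eighth-note beat = 4 thirty-second notes.
Working in thirty-second notes: dotted sixteenth = 3; dotted sixteenth = 3; sixteenth = 2; dotted eighth = 6.
Sum: 3 + 3 + 2 + 6 = 14.
14 ÷ 4 = 3.5 beats.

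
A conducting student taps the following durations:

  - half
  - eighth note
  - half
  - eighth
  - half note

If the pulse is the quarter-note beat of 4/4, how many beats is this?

One quarter-note beat = 2 eighth notes.
Convert each value to eighth notes: half = 4; eighth note = 1; half = 4; eighth = 1; half note = 4.
Total: 4 + 1 + 4 + 1 + 4 = 14.
14 ÷ 2 = 7 beats.

7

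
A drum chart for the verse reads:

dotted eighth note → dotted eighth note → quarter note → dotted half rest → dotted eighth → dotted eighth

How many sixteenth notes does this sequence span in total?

In sixteenth notes: dotted eighth note = 3; dotted eighth note = 3; quarter note = 4; dotted half rest = 12; dotted eighth = 3; dotted eighth = 3.
Adding: 3 + 3 + 4 + 12 + 3 + 3 = 28 sixteenth notes.

28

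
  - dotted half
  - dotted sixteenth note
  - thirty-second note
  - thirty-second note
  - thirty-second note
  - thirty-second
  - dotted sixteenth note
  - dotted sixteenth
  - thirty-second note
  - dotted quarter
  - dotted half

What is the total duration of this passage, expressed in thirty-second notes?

Working in thirty-second notes: dotted half = 24; dotted sixteenth note = 3; thirty-second note = 1; thirty-second note = 1; thirty-second note = 1; thirty-second = 1; dotted sixteenth note = 3; dotted sixteenth = 3; thirty-second note = 1; dotted quarter = 12; dotted half = 24.
Altogether 24 + 3 + 1 + 1 + 1 + 1 + 3 + 3 + 1 + 12 + 24 = 74 thirty-second notes.

74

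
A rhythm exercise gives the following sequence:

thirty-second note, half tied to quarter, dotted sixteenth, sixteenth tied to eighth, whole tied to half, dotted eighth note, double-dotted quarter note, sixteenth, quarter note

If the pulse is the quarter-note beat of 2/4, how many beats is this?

One quarter-note beat = 8 thirty-second notes.
Each duration in thirty-second notes: thirty-second note = 1; half tied to quarter (half + quarter) = 24; dotted sixteenth = 3; sixteenth tied to eighth (sixteenth + eighth) = 6; whole tied to half (whole + half) = 48; dotted eighth note = 6; double-dotted quarter note = 14; sixteenth = 2; quarter note = 8.
Sum: 1 + 24 + 3 + 6 + 48 + 6 + 14 + 2 + 8 = 112.
112 ÷ 8 = 14 beats.

14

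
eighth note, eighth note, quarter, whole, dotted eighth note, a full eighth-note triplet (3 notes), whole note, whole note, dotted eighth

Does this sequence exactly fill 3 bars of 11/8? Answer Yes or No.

Yes

One bar of 11/8 = 22 sixteenth notes, so 3 bars = 66.
Express everything in sixteenth notes: eighth note = 2; eighth note = 2; quarter = 4; whole = 16; dotted eighth note = 3; a full eighth-note triplet (3 notes) (three triplet eighths span one quarter) = 4; whole note = 16; whole note = 16; dotted eighth = 3.
Altogether 2 + 2 + 4 + 16 + 3 + 4 + 16 + 16 + 3 = 66.
66 equals 66, so the answer is Yes.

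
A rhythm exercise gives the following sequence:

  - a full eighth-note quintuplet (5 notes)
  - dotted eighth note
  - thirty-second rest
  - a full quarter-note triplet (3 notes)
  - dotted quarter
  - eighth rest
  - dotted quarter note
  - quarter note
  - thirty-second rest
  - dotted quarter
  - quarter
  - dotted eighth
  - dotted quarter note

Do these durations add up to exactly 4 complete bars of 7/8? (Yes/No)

No

One bar of 7/8 = 28 thirty-second notes, so 4 bars = 112.
Convert each value to thirty-second notes: a full eighth-note quintuplet (5 notes) (five quintuplet eighths span one half) = 16; dotted eighth note = 6; thirty-second rest = 1; a full quarter-note triplet (3 notes) (three triplet quarters span one half) = 16; dotted quarter = 12; eighth rest = 4; dotted quarter note = 12; quarter note = 8; thirty-second rest = 1; dotted quarter = 12; quarter = 8; dotted eighth = 6; dotted quarter note = 12.
Sum: 16 + 6 + 1 + 16 + 12 + 4 + 12 + 8 + 1 + 12 + 8 + 6 + 12 = 114.
114 exceeds 112, so the answer is No.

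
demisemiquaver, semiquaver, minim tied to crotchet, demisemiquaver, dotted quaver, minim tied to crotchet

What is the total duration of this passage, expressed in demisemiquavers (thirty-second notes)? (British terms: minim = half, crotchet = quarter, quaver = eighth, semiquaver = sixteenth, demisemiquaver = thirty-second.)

Convert each value to thirty-second notes: demisemiquaver = 1; semiquaver = 2; minim tied to crotchet (minim + crotchet) = 24; demisemiquaver = 1; dotted quaver = 6; minim tied to crotchet (minim + crotchet) = 24.
Altogether 1 + 2 + 24 + 1 + 6 + 24 = 58 thirty-second notes.

58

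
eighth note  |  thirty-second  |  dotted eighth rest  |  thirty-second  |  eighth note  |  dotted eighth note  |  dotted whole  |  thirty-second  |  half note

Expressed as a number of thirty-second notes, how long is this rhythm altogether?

87

Working in thirty-second notes: eighth note = 4; thirty-second = 1; dotted eighth rest = 6; thirty-second = 1; eighth note = 4; dotted eighth note = 6; dotted whole = 48; thirty-second = 1; half note = 16.
Total: 4 + 1 + 6 + 1 + 4 + 6 + 48 + 1 + 16 = 87 thirty-second notes.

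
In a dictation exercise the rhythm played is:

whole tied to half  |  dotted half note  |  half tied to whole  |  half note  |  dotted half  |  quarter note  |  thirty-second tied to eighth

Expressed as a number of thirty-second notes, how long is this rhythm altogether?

173

Each duration in thirty-second notes: whole tied to half (whole + half) = 48; dotted half note = 24; half tied to whole (half + whole) = 48; half note = 16; dotted half = 24; quarter note = 8; thirty-second tied to eighth (thirty-second + eighth) = 5.
Total: 48 + 24 + 48 + 16 + 24 + 8 + 5 = 173 thirty-second notes.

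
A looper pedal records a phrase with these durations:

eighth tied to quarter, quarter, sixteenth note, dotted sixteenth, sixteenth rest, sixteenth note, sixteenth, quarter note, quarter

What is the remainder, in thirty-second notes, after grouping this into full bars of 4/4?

15

One bar of 4/4 = 32 thirty-second notes.
Express everything in thirty-second notes: eighth tied to quarter (eighth + quarter) = 12; quarter = 8; sixteenth note = 2; dotted sixteenth = 3; sixteenth rest = 2; sixteenth note = 2; sixteenth = 2; quarter note = 8; quarter = 8.
Altogether 12 + 8 + 2 + 3 + 2 + 2 + 2 + 8 + 8 = 47.
47 ÷ 32 = 1 complete bar with 15 thirty-second notes remaining.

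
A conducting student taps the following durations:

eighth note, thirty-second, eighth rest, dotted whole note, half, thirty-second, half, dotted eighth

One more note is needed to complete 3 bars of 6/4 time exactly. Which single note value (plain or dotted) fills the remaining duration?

dotted whole note

3 bars of 6/4 = 144 thirty-second notes.
Each duration in thirty-second notes: eighth note = 4; thirty-second = 1; eighth rest = 4; dotted whole note = 48; half = 16; thirty-second = 1; half = 16; dotted eighth = 6.
Total: 4 + 1 + 4 + 48 + 16 + 1 + 16 + 6 = 96.
Remaining: 144 − 96 = 48 thirty-second notes, which is a dotted whole note.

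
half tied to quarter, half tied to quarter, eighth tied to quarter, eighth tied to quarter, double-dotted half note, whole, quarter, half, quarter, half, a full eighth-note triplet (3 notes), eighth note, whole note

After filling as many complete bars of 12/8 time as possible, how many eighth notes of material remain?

8

One bar of 12/8 = 12 eighth notes.
Each duration in eighth notes: half tied to quarter (half + quarter) = 6; half tied to quarter (half + quarter) = 6; eighth tied to quarter (eighth + quarter) = 3; eighth tied to quarter (eighth + quarter) = 3; double-dotted half note = 7; whole = 8; quarter = 2; half = 4; quarter = 2; half = 4; a full eighth-note triplet (3 notes) (three triplet eighths span one quarter) = 2; eighth note = 1; whole note = 8.
Altogether 6 + 6 + 3 + 3 + 7 + 8 + 2 + 4 + 2 + 4 + 2 + 1 + 8 = 56.
56 ÷ 12 = 4 complete bars with 8 eighth notes remaining.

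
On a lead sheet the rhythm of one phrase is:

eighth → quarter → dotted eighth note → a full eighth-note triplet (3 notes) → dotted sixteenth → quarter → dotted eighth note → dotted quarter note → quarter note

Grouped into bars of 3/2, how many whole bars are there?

One bar of 3/2 = 48 thirty-second notes.
Convert each value to thirty-second notes: eighth = 4; quarter = 8; dotted eighth note = 6; a full eighth-note triplet (3 notes) (three triplet eighths span one quarter) = 8; dotted sixteenth = 3; quarter = 8; dotted eighth note = 6; dotted quarter note = 12; quarter note = 8.
Adding: 4 + 8 + 6 + 8 + 3 + 8 + 6 + 12 + 8 = 63.
63 ÷ 48 = 1 complete bar with 15 left over.

1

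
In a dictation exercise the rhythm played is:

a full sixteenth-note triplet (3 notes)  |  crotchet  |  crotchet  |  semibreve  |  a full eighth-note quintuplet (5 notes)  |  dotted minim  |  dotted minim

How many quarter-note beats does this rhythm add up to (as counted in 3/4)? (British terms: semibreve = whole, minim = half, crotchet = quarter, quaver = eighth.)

14.5

One quarter-note beat = 2 eighth notes.
In eighth notes: a full sixteenth-note triplet (3 notes) (three triplet sixteenths span one eighth) = 1; crotchet = 2; crotchet = 2; semibreve = 8; a full eighth-note quintuplet (5 notes) (five quintuplet eighths span one half) = 4; dotted minim = 6; dotted minim = 6.
Altogether 1 + 2 + 2 + 8 + 4 + 6 + 6 = 29.
29 ÷ 2 = 14.5 beats.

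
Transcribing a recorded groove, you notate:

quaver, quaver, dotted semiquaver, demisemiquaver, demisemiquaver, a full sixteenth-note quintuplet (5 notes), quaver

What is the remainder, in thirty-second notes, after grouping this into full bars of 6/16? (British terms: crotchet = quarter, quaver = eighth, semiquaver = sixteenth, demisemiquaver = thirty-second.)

One bar of 6/16 = 12 thirty-second notes.
Each duration in thirty-second notes: quaver = 4; quaver = 4; dotted semiquaver = 3; demisemiquaver = 1; demisemiquaver = 1; a full sixteenth-note quintuplet (5 notes) (five quintuplet sixteenths span one quarter) = 8; quaver = 4.
Altogether 4 + 4 + 3 + 1 + 1 + 8 + 4 = 25.
25 ÷ 12 = 2 complete bars with 1 thirty-second note remaining.

1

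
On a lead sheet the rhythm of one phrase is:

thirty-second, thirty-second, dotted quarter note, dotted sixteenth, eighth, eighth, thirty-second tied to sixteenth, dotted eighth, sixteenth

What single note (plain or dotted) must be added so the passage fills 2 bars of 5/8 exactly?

2 bars of 5/8 = 40 thirty-second notes.
In thirty-second notes: thirty-second = 1; thirty-second = 1; dotted quarter note = 12; dotted sixteenth = 3; eighth = 4; eighth = 4; thirty-second tied to sixteenth (thirty-second + sixteenth) = 3; dotted eighth = 6; sixteenth = 2.
Altogether 1 + 1 + 12 + 3 + 4 + 4 + 3 + 6 + 2 = 36.
Remaining: 40 − 36 = 4 thirty-second notes, which is a eighth note.

eighth note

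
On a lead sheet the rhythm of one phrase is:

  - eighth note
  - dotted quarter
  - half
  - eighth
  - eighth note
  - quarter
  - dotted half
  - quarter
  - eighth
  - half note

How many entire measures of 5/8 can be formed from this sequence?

One bar of 5/8 = 5 eighth notes.
In eighth notes: eighth note = 1; dotted quarter = 3; half = 4; eighth = 1; eighth note = 1; quarter = 2; dotted half = 6; quarter = 2; eighth = 1; half note = 4.
Sum: 1 + 3 + 4 + 1 + 1 + 2 + 6 + 2 + 1 + 4 = 25.
25 ÷ 5 = 5 complete bars with 0 left over.

5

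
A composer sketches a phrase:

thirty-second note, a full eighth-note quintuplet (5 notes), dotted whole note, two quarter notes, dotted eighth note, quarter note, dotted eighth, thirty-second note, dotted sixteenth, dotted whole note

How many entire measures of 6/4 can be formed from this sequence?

One bar of 6/4 = 48 thirty-second notes.
In thirty-second notes: thirty-second note = 1; a full eighth-note quintuplet (5 notes) (five quintuplet eighths span one half) = 16; dotted whole note = 48; quarter note = 8; quarter note = 8; dotted eighth note = 6; quarter note = 8; dotted eighth = 6; thirty-second note = 1; dotted sixteenth = 3; dotted whole note = 48.
Total: 1 + 16 + 48 + 8 + 8 + 6 + 8 + 6 + 1 + 3 + 48 = 153.
153 ÷ 48 = 3 complete bars with 9 left over.

3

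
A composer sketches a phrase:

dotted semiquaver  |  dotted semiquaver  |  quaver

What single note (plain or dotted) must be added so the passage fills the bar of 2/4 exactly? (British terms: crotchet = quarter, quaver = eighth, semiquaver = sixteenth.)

dotted eighth note

The bar of 2/4 = 16 thirty-second notes.
Express everything in thirty-second notes: dotted semiquaver = 3; dotted semiquaver = 3; quaver = 4.
Sum: 3 + 3 + 4 = 10.
Remaining: 16 − 10 = 6 thirty-second notes, which is a dotted eighth note.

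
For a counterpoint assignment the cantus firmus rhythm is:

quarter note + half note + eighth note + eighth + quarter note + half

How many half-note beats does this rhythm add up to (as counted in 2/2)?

3.5

One half-note beat = 4 eighth notes.
In eighth notes: quarter note = 2; half note = 4; eighth note = 1; eighth = 1; quarter note = 2; half = 4.
Adding: 2 + 4 + 1 + 1 + 2 + 4 = 14.
14 ÷ 4 = 3.5 beats.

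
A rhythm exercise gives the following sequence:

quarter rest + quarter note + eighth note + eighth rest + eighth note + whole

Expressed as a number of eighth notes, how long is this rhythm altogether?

In eighth notes: quarter rest = 2; quarter note = 2; eighth note = 1; eighth rest = 1; eighth note = 1; whole = 8.
Sum: 2 + 2 + 1 + 1 + 1 + 8 = 15 eighth notes.

15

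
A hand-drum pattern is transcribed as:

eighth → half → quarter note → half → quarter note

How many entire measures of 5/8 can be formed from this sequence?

One bar of 5/8 = 5 eighth notes.
Working in eighth notes: eighth = 1; half = 4; quarter note = 2; half = 4; quarter note = 2.
Altogether 1 + 4 + 2 + 4 + 2 = 13.
13 ÷ 5 = 2 complete bars with 3 left over.

2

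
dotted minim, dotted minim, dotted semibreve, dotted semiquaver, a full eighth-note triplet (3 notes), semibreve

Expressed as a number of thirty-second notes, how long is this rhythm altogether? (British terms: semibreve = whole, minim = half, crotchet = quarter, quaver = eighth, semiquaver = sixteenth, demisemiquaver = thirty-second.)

139

Each duration in thirty-second notes: dotted minim = 24; dotted minim = 24; dotted semibreve = 48; dotted semiquaver = 3; a full eighth-note triplet (3 notes) (three triplet eighths span one quarter) = 8; semibreve = 32.
Sum: 24 + 24 + 48 + 3 + 8 + 32 = 139 thirty-second notes.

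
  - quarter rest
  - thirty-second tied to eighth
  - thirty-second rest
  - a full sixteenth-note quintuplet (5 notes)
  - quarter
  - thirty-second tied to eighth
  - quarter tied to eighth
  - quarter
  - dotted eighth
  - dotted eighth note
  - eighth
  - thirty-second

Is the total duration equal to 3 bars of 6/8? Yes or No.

One bar of 6/8 = 24 thirty-second notes, so 3 bars = 72.
Each duration in thirty-second notes: quarter rest = 8; thirty-second tied to eighth (thirty-second + eighth) = 5; thirty-second rest = 1; a full sixteenth-note quintuplet (5 notes) (five quintuplet sixteenths span one quarter) = 8; quarter = 8; thirty-second tied to eighth (thirty-second + eighth) = 5; quarter tied to eighth (quarter + eighth) = 12; quarter = 8; dotted eighth = 6; dotted eighth note = 6; eighth = 4; thirty-second = 1.
Sum: 8 + 5 + 1 + 8 + 8 + 5 + 12 + 8 + 6 + 6 + 4 + 1 = 72.
72 equals 72, so the answer is Yes.

Yes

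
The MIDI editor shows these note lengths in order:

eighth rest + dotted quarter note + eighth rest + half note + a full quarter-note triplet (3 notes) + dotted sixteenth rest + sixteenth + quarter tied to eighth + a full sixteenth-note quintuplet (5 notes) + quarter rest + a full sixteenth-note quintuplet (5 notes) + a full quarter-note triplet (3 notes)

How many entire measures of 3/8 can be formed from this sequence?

9

One bar of 3/8 = 12 thirty-second notes.
Convert each value to thirty-second notes: eighth rest = 4; dotted quarter note = 12; eighth rest = 4; half note = 16; a full quarter-note triplet (3 notes) (three triplet quarters span one half) = 16; dotted sixteenth rest = 3; sixteenth = 2; quarter tied to eighth (quarter + eighth) = 12; a full sixteenth-note quintuplet (5 notes) (five quintuplet sixteenths span one quarter) = 8; quarter rest = 8; a full sixteenth-note quintuplet (5 notes) (five quintuplet sixteenths span one quarter) = 8; a full quarter-note triplet (3 notes) (three triplet quarters span one half) = 16.
Adding: 4 + 12 + 4 + 16 + 16 + 3 + 2 + 12 + 8 + 8 + 8 + 16 = 109.
109 ÷ 12 = 9 complete bars with 1 left over.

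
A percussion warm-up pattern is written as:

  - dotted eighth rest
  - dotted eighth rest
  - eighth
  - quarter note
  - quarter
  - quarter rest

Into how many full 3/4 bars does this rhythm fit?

One bar of 3/4 = 12 sixteenth notes.
Express everything in sixteenth notes: dotted eighth rest = 3; dotted eighth rest = 3; eighth = 2; quarter note = 4; quarter = 4; quarter rest = 4.
Adding: 3 + 3 + 2 + 4 + 4 + 4 = 20.
20 ÷ 12 = 1 complete bar with 8 left over.

1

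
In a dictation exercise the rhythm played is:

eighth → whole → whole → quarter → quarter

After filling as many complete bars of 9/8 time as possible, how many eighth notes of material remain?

One bar of 9/8 = 9 eighth notes.
Convert each value to eighth notes: eighth = 1; whole = 8; whole = 8; quarter = 2; quarter = 2.
Sum: 1 + 8 + 8 + 2 + 2 = 21.
21 ÷ 9 = 2 complete bars with 3 eighth notes remaining.

3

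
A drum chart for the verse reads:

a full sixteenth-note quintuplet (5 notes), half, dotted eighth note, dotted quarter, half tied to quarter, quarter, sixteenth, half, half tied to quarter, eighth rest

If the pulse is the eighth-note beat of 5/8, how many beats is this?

30

One eighth-note beat = 2 sixteenth notes.
Express everything in sixteenth notes: a full sixteenth-note quintuplet (5 notes) (five quintuplet sixteenths span one quarter) = 4; half = 8; dotted eighth note = 3; dotted quarter = 6; half tied to quarter (half + quarter) = 12; quarter = 4; sixteenth = 1; half = 8; half tied to quarter (half + quarter) = 12; eighth rest = 2.
Total: 4 + 8 + 3 + 6 + 12 + 4 + 1 + 8 + 12 + 2 = 60.
60 ÷ 2 = 30 beats.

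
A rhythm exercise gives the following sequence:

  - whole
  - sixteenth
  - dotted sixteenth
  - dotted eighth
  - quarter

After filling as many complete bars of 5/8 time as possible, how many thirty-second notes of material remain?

One bar of 5/8 = 20 thirty-second notes.
Express everything in thirty-second notes: whole = 32; sixteenth = 2; dotted sixteenth = 3; dotted eighth = 6; quarter = 8.
Sum: 32 + 2 + 3 + 6 + 8 = 51.
51 ÷ 20 = 2 complete bars with 11 thirty-second notes remaining.

11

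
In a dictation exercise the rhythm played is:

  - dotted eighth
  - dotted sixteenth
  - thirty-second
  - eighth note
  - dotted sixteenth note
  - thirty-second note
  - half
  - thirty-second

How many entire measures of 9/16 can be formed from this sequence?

1

One bar of 9/16 = 18 thirty-second notes.
Express everything in thirty-second notes: dotted eighth = 6; dotted sixteenth = 3; thirty-second = 1; eighth note = 4; dotted sixteenth note = 3; thirty-second note = 1; half = 16; thirty-second = 1.
Altogether 6 + 3 + 1 + 4 + 3 + 1 + 16 + 1 = 35.
35 ÷ 18 = 1 complete bar with 17 left over.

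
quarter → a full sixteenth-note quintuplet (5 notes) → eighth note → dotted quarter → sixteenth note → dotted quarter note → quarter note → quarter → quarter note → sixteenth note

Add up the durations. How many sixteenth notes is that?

36

Each duration in sixteenth notes: quarter = 4; a full sixteenth-note quintuplet (5 notes) (five quintuplet sixteenths span one quarter) = 4; eighth note = 2; dotted quarter = 6; sixteenth note = 1; dotted quarter note = 6; quarter note = 4; quarter = 4; quarter note = 4; sixteenth note = 1.
Sum: 4 + 4 + 2 + 6 + 1 + 6 + 4 + 4 + 4 + 1 = 36 sixteenth notes.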